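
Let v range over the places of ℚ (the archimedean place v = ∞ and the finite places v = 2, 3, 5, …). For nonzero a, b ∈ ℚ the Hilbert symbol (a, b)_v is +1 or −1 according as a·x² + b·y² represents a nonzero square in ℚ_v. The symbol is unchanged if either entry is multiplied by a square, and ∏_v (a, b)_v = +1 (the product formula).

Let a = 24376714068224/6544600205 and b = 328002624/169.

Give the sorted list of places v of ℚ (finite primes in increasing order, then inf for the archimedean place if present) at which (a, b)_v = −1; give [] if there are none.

[19, 37]

(a, b) ≡ (10110805, 569449) mod (ℚ^×)²; places V = {2, 3, 5, 7, 11, 13, 17, 19, 23, 31, 37, 41, 43, ∞}.
(a,b)_41: α=1, u≡40; β=1, v≡37 (mod 41); (40|41)=+1, (37|41)=+1; sign (−1)^0·+1^1·+1^1 = +1.
(a,b)_∞: sgn(10110805)=+, sgn(569449)=+, so +1.
(a,b)_13: α=-2, u≡10; β=-2, v≡1 (mod 13); (10|13)=+1, (1|13)=+1; sign (−1)^0·+1^-2·+1^-2 = +1.
(a,b)_23: α=-2, u≡5; β=0, v≡22 (mod 23); (5|23)=-1, (22|23)=-1; sign (−1)^0·-1^0·-1^-2 = +1.
(a,b)_37: α=1, u≡32; β=0, v≡19 (mod 37); (32|37)=-1, (19|37)=-1; sign (−1)^0·-1^0·-1^1 = -1.
(a,b)_31: α=3, u≡7; β=0, v≡4 (mod 31); (7|31)=+1, (4|31)=+1; sign (−1)^0·+1^0·+1^3 = +1.
(a,b)_7: α=2, u≡5; β=0, v≡5 (mod 7); (5|7)=-1, (5|7)=-1; sign (−1)^0·-1^0·-1^2 = +1.
(a,b)_17: α=0, u≡16; β=1, v≡14 (mod 17); (16|17)=+1, (14|17)=-1; sign (−1)^0·+1^1·-1^0 = +1.
(a,b)_5: α=-1, u≡4; β=0, v≡1 (mod 5); (4|5)=+1, (1|5)=+1; sign (−1)^0·+1^0·+1^-1 = +1.
(a,b)_11: α=-4, u≡5; β=0, v≡1 (mod 11); (5|11)=+1, (1|11)=+1; sign (−1)^0·+1^0·+1^-4 = +1.
(a,b)_3: α=0, u≡1; β=2, v≡1 (mod 3); (1|3)=+1, (1|3)=+1; sign (−1)^0·+1^2·+1^0 = +1.
(a,b)_43: α=1, u≡31; β=1, v≡20 (mod 43); (31|43)=+1, (20|43)=-1; sign (−1)^1·+1^1·-1^1 = +1.
(a,b)_19: α=0, u≡14; β=1, v≡14 (mod 19); (14|19)=-1, (14|19)=-1; sign (−1)^0·-1^1·-1^0 = -1.
(a,b)_2: α=8, β=6; u≡5, v≡1 (mod 8); ε(u)ε(v)=0·0, αω(v)=8·0, βω(u)=6·1; sum ≡ 0  ⇒  +1.
|Ram(10110805, 569449)| = 2, even; anisotropic at {19, 37}.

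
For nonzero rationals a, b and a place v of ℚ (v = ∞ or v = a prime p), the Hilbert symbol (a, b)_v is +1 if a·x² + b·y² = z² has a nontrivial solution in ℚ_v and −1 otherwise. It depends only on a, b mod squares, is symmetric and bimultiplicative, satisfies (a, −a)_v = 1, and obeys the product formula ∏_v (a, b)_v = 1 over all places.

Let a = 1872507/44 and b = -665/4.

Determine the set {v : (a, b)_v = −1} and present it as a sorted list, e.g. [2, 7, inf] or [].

(a, b) ≡ (57057, -665) mod (ℚ^×)²; places V = {2, 3, 5, 7, 11, 13, 19, ∞}.
(a,b)_2: α=-2, β=-2; u≡1, v≡7 (mod 8); ε(u)ε(v)=0·1, αω(v)=-2·0, βω(u)=-2·0; sum ≡ 0  ⇒  +1.
(a,b)_7: α=1, u≡5; β=1, v≡6 (mod 7); (5|7)=-1, (6|7)=-1; sign (−1)^1·-1^1·-1^1 = -1.
(a,b)_13: α=1, u≡5; β=0, v≡6 (mod 13); (5|13)=-1, (6|13)=-1; sign (−1)^0·-1^0·-1^1 = -1.
(a,b)_19: α=3, u≡17; β=1, v≡15 (mod 19); (17|19)=+1, (15|19)=-1; sign (−1)^1·+1^1·-1^3 = +1.
(a,b)_5: α=0, u≡3; β=1, v≡3 (mod 5); (3|5)=-1, (3|5)=-1; sign (−1)^0·-1^1·-1^0 = -1.
(a,b)_∞: sgn(57057)=+, sgn(-665)=−, so +1.
(a,b)_3: α=1, u≡2; β=0, v≡1 (mod 3); (2|3)=-1, (1|3)=+1; sign (−1)^0·-1^0·+1^1 = +1.
(a,b)_11: α=-1, u≡8; β=0, v≡7 (mod 11); (8|11)=-1, (7|11)=-1; sign (−1)^0·-1^0·-1^-1 = -1.
(57057, -665 / ℚ) ramifies at {5, 7, 11, 13}: a division algebra.

[5, 7, 11, 13]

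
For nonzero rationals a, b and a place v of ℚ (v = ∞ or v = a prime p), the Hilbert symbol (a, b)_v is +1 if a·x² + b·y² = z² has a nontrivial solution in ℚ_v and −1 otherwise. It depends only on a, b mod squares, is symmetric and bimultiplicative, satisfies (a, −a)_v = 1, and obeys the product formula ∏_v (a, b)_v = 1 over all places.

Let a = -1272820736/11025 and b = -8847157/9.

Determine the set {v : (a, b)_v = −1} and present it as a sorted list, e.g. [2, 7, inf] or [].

(a, b) ≡ (-4301, -253) mod (ℚ^×)²; places V = {2, 3, 5, 7, 11, 17, 23, ∞}.
(a,b)_5: α=-2, u≡4; β=0, v≡2 (mod 5); (4|5)=+1, (2|5)=-1; sign (−1)^0·+1^0·-1^-2 = +1.
(a,b)_7: α=-2, u≡2; β=0, v≡5 (mod 7); (2|7)=+1, (5|7)=-1; sign (−1)^0·+1^0·-1^-2 = +1.
(a,b)_∞: sgn(-4301)=−, sgn(-253)=−, so -1.
(a,b)_11: α=1, u≡5; β=3, v≡7 (mod 11); (5|11)=+1, (7|11)=-1; sign (−1)^1·+1^3·-1^1 = +1.
(a,b)_3: α=-2, u≡1; β=-2, v≡2 (mod 3); (1|3)=+1, (2|3)=-1; sign (−1)^0·+1^-2·-1^-2 = +1.
(a,b)_2: α=10, β=0; u≡3, v≡3 (mod 8); ε(u)ε(v)=1·1, αω(v)=10·1, βω(u)=0·1; sum ≡ 1  ⇒  -1.
(a,b)_23: α=1, u≡22; β=1, v≡12 (mod 23); (22|23)=-1, (12|23)=+1; sign (−1)^1·-1^1·+1^1 = +1.
(a,b)_17: α=3, u≡16; β=2, v≡8 (mod 17); (16|17)=+1, (8|17)=+1; sign (−1)^0·+1^2·+1^3 = +1.
(-4301, -253 / ℚ) ramifies at {2, ∞}: a division algebra.

[2, inf]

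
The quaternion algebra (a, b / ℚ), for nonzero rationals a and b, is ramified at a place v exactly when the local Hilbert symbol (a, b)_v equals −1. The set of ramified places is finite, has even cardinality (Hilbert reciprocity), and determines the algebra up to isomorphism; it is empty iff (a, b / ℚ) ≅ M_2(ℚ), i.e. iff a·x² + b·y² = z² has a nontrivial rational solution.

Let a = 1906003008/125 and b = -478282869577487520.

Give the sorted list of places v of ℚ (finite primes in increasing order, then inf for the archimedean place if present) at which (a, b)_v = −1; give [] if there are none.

[2, 3, 5, 17, 23, 31]

Mod squares: a ≡ 16545165, b ≡ -2730. Check v ∈ {∞, 2, 3, 5, 7, 13, 17, 23, 31}.
v=5: a=5^-3·(≡3), b=5^1·(≡1) mod 5; (3|5)=-1, (1|5)=+1; (−1)^{-3·1·2}·(-1)^1·(+1)^-3 = -1.
v=3: a=3^3·(≡2), b=3^3·(≡2) mod 3; (2|3)=-1, (2|3)=-1; (−1)^{3·3·1}·(-1)^3·(-1)^3 = -1.
v=23: a=23^1·(≡19), b=23^2·(≡7) mod 23; (19|23)=-1, (7|23)=-1; (−1)^{1·2·11}·(-1)^2·(-1)^1 = -1.
v=13: a=13^1·(≡7), b=13^3·(≡7) mod 13; (7|13)=-1, (7|13)=-1; (−1)^{1·3·6}·(-1)^3·(-1)^1 = +1.
v=31: a=31^1·(≡25), b=31^2·(≡24) mod 31; (25|31)=+1, (24|31)=-1; (−1)^{1·2·15}·(+1)^2·(-1)^1 = -1.
v=7: a=7^1·(≡3), b=7^3·(≡2) mod 7; (3|7)=-1, (2|7)=+1; (−1)^{1·3·3}·(-1)^3·(+1)^1 = +1.
v=∞: 16545165 > 0 and -2730 < 0  ⇒  (a,b)_∞ = +1.
v=17: a=17^1·(≡6), b=17^2·(≡10) mod 17; (6|17)=-1, (10|17)=-1; (−1)^{1·2·8}·(-1)^2·(-1)^1 = -1.
v=2: v_2(a)=6, v_2(b)=5; units ≡ 5, 3 (mod 8); ε·ε+αω+βω = 0·1+6·1+5·1 ≡ 1  ⇒  (a,b)_2 = -1.
Ram(16545165, -2730) = {2, 3, 5, 17, 23, 31}; no ℚ_2-point on the conic.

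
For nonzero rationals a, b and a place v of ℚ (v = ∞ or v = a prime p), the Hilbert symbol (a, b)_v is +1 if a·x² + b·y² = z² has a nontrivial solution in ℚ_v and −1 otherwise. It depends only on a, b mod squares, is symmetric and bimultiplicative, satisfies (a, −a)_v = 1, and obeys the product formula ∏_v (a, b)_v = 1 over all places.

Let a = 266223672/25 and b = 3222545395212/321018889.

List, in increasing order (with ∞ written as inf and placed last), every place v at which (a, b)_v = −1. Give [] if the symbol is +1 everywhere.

Mod squares: a ≡ 4862, b ≡ 187. Check v ∈ {∞, 2, 3, 5, 11, 13, 17, 19, 23, 41}.
v=23: a=23^0·(≡3), b=23^-2·(≡18) mod 23; (3|23)=+1, (18|23)=+1; (−1)^{0·-2·11}·(+1)^-2·(+1)^0 = +1.
v=41: a=41^0·(≡30), b=41^-2·(≡5) mod 41; (30|41)=-1, (5|41)=+1; (−1)^{0·-2·20}·(-1)^-2·(+1)^0 = +1.
v=17: a=17^1·(≡11), b=17^3·(≡6) mod 17; (11|17)=-1, (6|17)=-1; (−1)^{1·3·8}·(-1)^3·(-1)^1 = +1.
v=13: a=13^3·(≡10), b=13^2·(≡5) mod 13; (10|13)=+1, (5|13)=-1; (−1)^{3·2·6}·(+1)^2·(-1)^3 = -1.
v=19: a=19^0·(≡7), b=19^-2·(≡1) mod 19; (7|19)=+1, (1|19)=+1; (−1)^{0·-2·9}·(+1)^-2·(+1)^0 = +1.
v=5: a=5^-2·(≡2), b=5^0·(≡3) mod 5; (2|5)=-1, (3|5)=-1; (−1)^{-2·0·2}·(-1)^0·(-1)^-2 = +1.
v=11: a=11^1·(≡6), b=11^3·(≡7) mod 11; (6|11)=-1, (7|11)=-1; (−1)^{1·3·5}·(-1)^3·(-1)^1 = -1.
v=2: v_2(a)=3, v_2(b)=2; units ≡ 7, 3 (mod 8); ε·ε+αω+βω = 1·1+3·1+2·0 ≡ 0  ⇒  (a,b)_2 = +1.
v=∞: 4862 > 0 and 187 > 0  ⇒  (a,b)_∞ = +1.
v=3: a=3^4·(≡2), b=3^6·(≡1) mod 3; (2|3)=-1, (1|3)=+1; (−1)^{4·6·1}·(-1)^6·(+1)^4 = +1.
|Ram(4862, 187)| = 2, even; anisotropic at {11, 13}.

[11, 13]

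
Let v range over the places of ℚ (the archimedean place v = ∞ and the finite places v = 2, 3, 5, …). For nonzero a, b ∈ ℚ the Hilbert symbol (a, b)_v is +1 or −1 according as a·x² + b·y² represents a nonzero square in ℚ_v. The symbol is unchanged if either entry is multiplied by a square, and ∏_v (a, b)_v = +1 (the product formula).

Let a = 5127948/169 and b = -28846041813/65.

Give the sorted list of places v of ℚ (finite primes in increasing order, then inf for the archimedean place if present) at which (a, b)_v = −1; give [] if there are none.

[2, 3, 5, 13, 17, 19]

Mod squares: a ≡ 323, b ≡ -76245. Check v ∈ {∞, 2, 3, 5, 7, 13, 17, 19, 23, 29}.
v=23: a=23^0·(≡18), b=23^1·(≡15) mod 23; (18|23)=+1, (15|23)=-1; (−1)^{0·1·11}·(+1)^1·(-1)^0 = +1.
v=29: a=29^0·(≡7), b=29^2·(≡4) mod 29; (7|29)=+1, (4|29)=+1; (−1)^{0·2·14}·(+1)^2·(+1)^0 = +1.
v=∞: 323 > 0 and -76245 < 0  ⇒  (a,b)_∞ = +1.
v=3: a=3^4·(≡2), b=3^5·(≡1) mod 3; (2|3)=-1, (1|3)=+1; (−1)^{4·5·1}·(-1)^5·(+1)^4 = -1.
v=13: a=13^-2·(≡7), b=13^-1·(≡7) mod 13; (7|13)=-1, (7|13)=-1; (−1)^{-2·-1·6}·(-1)^-1·(-1)^-2 = -1.
v=7: a=7^2·(≡2), b=7^0·(≡3) mod 7; (2|7)=+1, (3|7)=-1; (−1)^{2·0·3}·(+1)^0·(-1)^2 = +1.
v=2: v_2(a)=2, v_2(b)=0; units ≡ 3, 3 (mod 8); ε·ε+αω+βω = 1·1+2·1+0·1 ≡ 1  ⇒  (a,b)_2 = -1.
v=5: a=5^0·(≡2), b=5^-1·(≡4) mod 5; (2|5)=-1, (4|5)=+1; (−1)^{0·-1·2}·(-1)^-1·(+1)^0 = -1.
v=17: a=17^1·(≡4), b=17^1·(≡14) mod 17; (4|17)=+1, (14|17)=-1; (−1)^{1·1·8}·(+1)^1·(-1)^1 = -1.
v=19: a=19^1·(≡11), b=19^2·(≡18) mod 19; (11|19)=+1, (18|19)=-1; (−1)^{1·2·9}·(+1)^2·(-1)^1 = -1.
(323, -76245 / ℚ) ramifies at {2, 3, 5, 13, 17, 19}: a division algebra.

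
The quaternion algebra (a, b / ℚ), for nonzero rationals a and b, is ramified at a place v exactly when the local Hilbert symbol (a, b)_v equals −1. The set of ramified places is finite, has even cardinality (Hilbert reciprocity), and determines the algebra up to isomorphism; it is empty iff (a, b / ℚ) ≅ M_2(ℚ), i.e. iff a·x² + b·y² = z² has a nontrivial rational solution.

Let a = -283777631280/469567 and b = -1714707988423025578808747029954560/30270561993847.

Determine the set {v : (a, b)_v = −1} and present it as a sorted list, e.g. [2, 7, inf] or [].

[2, 5, 17, inf]

(a, b) ≡ (-1365, -23205) mod (ℚ^×)²; places V = {2, 3, 5, 7, 11, 13, 17, 31, 37, ∞}.
(a,b)_37: α=-2, u≡36; β=-4, v≡23 (mod 37); (36|37)=+1, (23|37)=-1; sign (−1)^0·+1^-4·-1^-2 = +1.
(a,b)_31: α=0, u≡6; β=-2, v≡7 (mod 31); (6|31)=-1, (7|31)=+1; sign (−1)^0·-1^-2·+1^0 = +1.
(a,b)_2: α=4, β=22; u≡3, v≡3 (mod 8); ε(u)ε(v)=1·1, αω(v)=4·1, βω(u)=22·1; sum ≡ 1  ⇒  -1.
(a,b)_13: α=1, u≡12; β=3, v≡3 (mod 13); (12|13)=+1, (3|13)=+1; sign (−1)^0·+1^3·+1^1 = +1.
(a,b)_∞: sgn(-1365)=−, sgn(-23205)=−, so -1.
(a,b)_3: α=3, u≡1; β=11, v≡2 (mod 3); (1|3)=+1, (2|3)=-1; sign (−1)^1·+1^11·-1^3 = +1.
(a,b)_17: α=4, u≡11; β=9, v≡5 (mod 17); (11|17)=-1, (5|17)=-1; sign (−1)^0·-1^9·-1^4 = -1.
(a,b)_7: α=-3, u≡1; β=-5, v≡5 (mod 7); (1|7)=+1, (5|7)=-1; sign (−1)^1·+1^-5·-1^-3 = +1.
(a,b)_11: α=2, u≡6; β=6, v≡3 (mod 11); (6|11)=-1, (3|11)=+1; sign (−1)^0·-1^6·+1^2 = +1.
(a,b)_5: α=1, u≡2; β=1, v≡4 (mod 5); (2|5)=-1, (4|5)=+1; sign (−1)^0·-1^1·+1^1 = -1.
(-1365, -23205 / ℚ) ramifies at {2, 5, 17, ∞}: a division algebra.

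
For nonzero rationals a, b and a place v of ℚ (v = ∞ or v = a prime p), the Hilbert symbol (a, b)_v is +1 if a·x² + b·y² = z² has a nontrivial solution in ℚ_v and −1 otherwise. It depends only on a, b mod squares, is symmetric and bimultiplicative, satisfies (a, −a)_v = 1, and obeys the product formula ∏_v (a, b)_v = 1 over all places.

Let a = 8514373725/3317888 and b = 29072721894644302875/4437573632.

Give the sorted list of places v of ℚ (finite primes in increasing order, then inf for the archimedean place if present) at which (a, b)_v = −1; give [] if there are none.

[5, 11]

(a, b) ≡ (858, 6630) mod (ℚ^×)²; places V = {2, 3, 5, 7, 11, 13, 17, 23, ∞}.
(a,b)_∞: sgn(858)=+, sgn(6630)=+, so +1.
(a,b)_2: α=-7, β=-23; u≡5, v≡3 (mod 8); ε(u)ε(v)=0·1, αω(v)=-7·1, βω(u)=-23·1; sum ≡ 0  ⇒  +1.
(a,b)_17: α=0, u≡15; β=1, v≡2 (mod 17); (15|17)=+1, (2|17)=+1; sign (−1)^0·+1^1·+1^0 = +1.
(a,b)_13: α=1, u≡4; β=3, v≡12 (mod 13); (4|13)=+1, (12|13)=+1; sign (−1)^0·+1^3·+1^1 = +1.
(a,b)_23: α=-2, u≡10; β=-2, v≡16 (mod 23); (10|23)=-1, (16|23)=+1; sign (−1)^0·-1^-2·+1^-2 = +1.
(a,b)_11: α=3, u≡1; β=4, v≡7 (mod 11); (1|11)=+1, (7|11)=-1; sign (−1)^0·+1^4·-1^3 = -1.
(a,b)_5: α=2, u≡3; β=3, v≡4 (mod 5); (3|5)=-1, (4|5)=+1; sign (−1)^0·-1^3·+1^2 = -1.
(a,b)_7: α=-2, u≡4; β=4, v≡2 (mod 7); (4|7)=+1, (2|7)=+1; sign (−1)^0·+1^4·+1^-2 = +1.
(a,b)_3: α=9, u≡1; β=11, v≡2 (mod 3); (1|3)=+1, (2|3)=-1; sign (−1)^1·+1^11·-1^9 = +1.
Ram(858, 6630) = {5, 11}; no ℚ_5-point on the conic.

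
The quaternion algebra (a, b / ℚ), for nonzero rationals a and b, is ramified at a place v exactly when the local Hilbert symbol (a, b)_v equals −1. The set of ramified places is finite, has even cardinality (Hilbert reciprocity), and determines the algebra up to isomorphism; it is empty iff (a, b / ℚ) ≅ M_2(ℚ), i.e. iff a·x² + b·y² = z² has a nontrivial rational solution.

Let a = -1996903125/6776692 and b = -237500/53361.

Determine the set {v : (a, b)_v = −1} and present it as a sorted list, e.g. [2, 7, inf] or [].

(a, b) ≡ (-10465, -95) mod (ℚ^×)²; places V = {2, 3, 5, 7, 11, 13, 19, 23, ∞}.
(a,b)_5: α=5, u≡3; β=5, v≡4 (mod 5); (3|5)=-1, (4|5)=+1; sign (−1)^0·-1^5·+1^5 = -1.
(a,b)_3: α=4, u≡2; β=-2, v≡1 (mod 3); (2|3)=-1, (1|3)=+1; sign (−1)^0·-1^-2·+1^4 = +1.
(a,b)_7: α=3, u≡3; β=-2, v≡6 (mod 7); (3|7)=-1, (6|7)=-1; sign (−1)^0·-1^-2·-1^3 = -1.
(a,b)_11: α=0, u≡8; β=-2, v≡1 (mod 11); (8|11)=-1, (1|11)=+1; sign (−1)^0·-1^-2·+1^0 = +1.
(a,b)_∞: sgn(-10465)=−, sgn(-95)=−, so -1.
(a,b)_2: α=-2, β=2; u≡7, v≡1 (mod 8); ε(u)ε(v)=1·0, αω(v)=-2·0, βω(u)=2·0; sum ≡ 0  ⇒  +1.
(a,b)_23: α=1, u≡19; β=0, v≡21 (mod 23); (19|23)=-1, (21|23)=-1; sign (−1)^0·-1^0·-1^1 = -1.
(a,b)_19: α=-4, u≡17; β=1, v≡15 (mod 19); (17|19)=+1, (15|19)=-1; sign (−1)^0·+1^1·-1^-4 = +1.
(a,b)_13: α=-1, u≡3; β=0, v≡4 (mod 13); (3|13)=+1, (4|13)=+1; sign (−1)^0·+1^0·+1^-1 = +1.
(-10465, -95 / ℚ) ramifies at {5, 7, 23, ∞}: a division algebra.

[5, 7, 23, inf]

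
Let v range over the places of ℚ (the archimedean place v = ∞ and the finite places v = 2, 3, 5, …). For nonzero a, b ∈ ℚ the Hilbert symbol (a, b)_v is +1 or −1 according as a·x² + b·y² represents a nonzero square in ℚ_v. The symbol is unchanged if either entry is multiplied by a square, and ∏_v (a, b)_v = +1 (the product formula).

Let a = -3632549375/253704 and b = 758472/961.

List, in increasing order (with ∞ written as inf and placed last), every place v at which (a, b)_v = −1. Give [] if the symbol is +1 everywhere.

Mod squares: a ≡ -7854, b ≡ 1122. Check v ∈ {∞, 2, 3, 5, 7, 11, 13, 17, 31}.
v=13: a=13^2·(≡8), b=13^2·(≡10) mod 13; (8|13)=-1, (10|13)=+1; (−1)^{2·2·6}·(-1)^2·(+1)^2 = +1.
v=7: a=7^1·(≡3), b=7^0·(≡4) mod 7; (3|7)=-1, (4|7)=+1; (−1)^{1·0·3}·(-1)^0·(+1)^1 = +1.
v=∞: -7854 < 0 and 1122 > 0  ⇒  (a,b)_∞ = +1.
v=11: a=11^-1·(≡5), b=11^1·(≡1) mod 11; (5|11)=+1, (1|11)=+1; (−1)^{-1·1·5}·(+1)^1·(+1)^-1 = -1.
v=5: a=5^4·(≡4), b=5^0·(≡2) mod 5; (4|5)=+1, (2|5)=-1; (−1)^{4·0·2}·(+1)^0·(-1)^4 = +1.
v=31: a=31^-2·(≡25), b=31^-2·(≡26) mod 31; (25|31)=+1, (26|31)=-1; (−1)^{-2·-2·15}·(+1)^-2·(-1)^-2 = +1.
v=17: a=17^3·(≡7), b=17^1·(≡16) mod 17; (7|17)=-1, (16|17)=+1; (−1)^{3·1·8}·(-1)^1·(+1)^3 = -1.
v=3: a=3^-1·(≡1), b=3^1·(≡2) mod 3; (1|3)=+1, (2|3)=-1; (−1)^{-1·1·1}·(+1)^1·(-1)^-1 = +1.
v=2: v_2(a)=-3, v_2(b)=3; units ≡ 1, 1 (mod 8); ε·ε+αω+βω = 0·0+-3·0+3·0 ≡ 0  ⇒  (a,b)_2 = +1.
|Ram(-7854, 1122)| = 2, even; anisotropic at {11, 17}.

[11, 17]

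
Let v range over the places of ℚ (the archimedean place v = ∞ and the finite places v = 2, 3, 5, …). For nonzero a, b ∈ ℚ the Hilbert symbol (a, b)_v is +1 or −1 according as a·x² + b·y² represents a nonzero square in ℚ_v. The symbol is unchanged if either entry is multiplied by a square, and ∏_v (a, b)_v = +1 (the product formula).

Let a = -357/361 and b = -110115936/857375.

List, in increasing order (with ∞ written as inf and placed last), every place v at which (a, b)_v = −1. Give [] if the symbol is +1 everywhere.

[5, inf]

(a, b) ≡ (-357, -570) mod (ℚ^×)²; places V = {2, 3, 5, 7, 17, 19, ∞}.
(a,b)_19: α=-2, u≡4; β=-3, v≡18 (mod 19); (4|19)=+1, (18|19)=-1; sign (−1)^0·+1^-3·-1^-2 = +1.
(a,b)_17: α=1, u≡16; β=2, v≡1 (mod 17); (16|17)=+1, (1|17)=+1; sign (−1)^0·+1^2·+1^1 = +1.
(a,b)_7: α=1, u≡3; β=2, v≡2 (mod 7); (3|7)=-1, (2|7)=+1; sign (−1)^0·-1^2·+1^1 = +1.
(a,b)_5: α=0, u≡3; β=-3, v≡1 (mod 5); (3|5)=-1, (1|5)=+1; sign (−1)^0·-1^-3·+1^0 = -1.
(a,b)_3: α=1, u≡1; β=5, v≡2 (mod 3); (1|3)=+1, (2|3)=-1; sign (−1)^1·+1^5·-1^1 = +1.
(a,b)_2: α=0, β=5; u≡3, v≡3 (mod 8); ε(u)ε(v)=1·1, αω(v)=0·1, βω(u)=5·1; sum ≡ 0  ⇒  +1.
(a,b)_∞: sgn(-357)=−, sgn(-570)=−, so -1.
|Ram(-357, -570)| = 2, even; anisotropic at {5, ∞}.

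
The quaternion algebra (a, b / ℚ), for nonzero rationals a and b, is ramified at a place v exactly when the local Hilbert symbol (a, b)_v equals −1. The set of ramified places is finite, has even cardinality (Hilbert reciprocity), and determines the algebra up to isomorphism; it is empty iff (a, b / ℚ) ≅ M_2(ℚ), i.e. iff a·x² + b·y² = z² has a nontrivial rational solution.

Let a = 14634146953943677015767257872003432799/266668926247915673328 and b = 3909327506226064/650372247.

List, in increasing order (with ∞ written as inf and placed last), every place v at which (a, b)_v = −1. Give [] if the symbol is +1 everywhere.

Mod squares: a ≡ 3857, b ≡ 8790103. Check v ∈ {∞, 2, 3, 7, 11, 13, 17, 19, 23, 29, 37, 43, 53}.
v=23: a=23^2·(≡2), b=23^0·(≡3) mod 23; (2|23)=+1, (3|23)=+1; (−1)^{2·0·11}·(+1)^0·(+1)^2 = +1.
v=7: a=7^-7·(≡3), b=7^-3·(≡5) mod 7; (3|7)=-1, (5|7)=-1; (−1)^{-7·-3·3}·(-1)^-3·(-1)^-7 = -1.
v=11: a=11^-4·(≡8), b=11^0·(≡4) mod 11; (8|11)=-1, (4|11)=+1; (−1)^{-4·0·5}·(-1)^0·(+1)^-4 = +1.
v=43: a=43^2·(≡18), b=43^1·(≡34) mod 43; (18|43)=-1, (34|43)=-1; (−1)^{2·1·21}·(-1)^1·(-1)^2 = -1.
v=17: a=17^-2·(≡9), b=17^-2·(≡2) mod 17; (9|17)=+1, (2|17)=+1; (−1)^{-2·-2·8}·(+1)^-2·(+1)^-2 = +1.
v=13: a=13^4·(≡12), b=13^2·(≡3) mod 13; (12|13)=+1, (3|13)=+1; (−1)^{4·2·6}·(+1)^2·(+1)^4 = +1.
v=3: a=3^-14·(≡2), b=3^-8·(≡1) mod 3; (2|3)=-1, (1|3)=+1; (−1)^{-14·-8·1}·(-1)^-8·(+1)^-14 = +1.
v=37: a=37^4·(≡12), b=37^2·(≡18) mod 37; (12|37)=+1, (18|37)=-1; (−1)^{4·2·18}·(+1)^2·(-1)^4 = +1.
v=29: a=29^9·(≡3), b=29^3·(≡28) mod 29; (3|29)=-1, (28|29)=+1; (−1)^{9·3·14}·(-1)^3·(+1)^9 = -1.
v=∞: 3857 > 0 and 8790103 > 0  ⇒  (a,b)_∞ = +1.
v=53: a=53^2·(≡34), b=53^1·(≡22) mod 53; (34|53)=-1, (22|53)=-1; (−1)^{2·1·26}·(-1)^1·(-1)^2 = -1.
v=19: a=19^3·(≡14), b=19^1·(≡16) mod 19; (14|19)=-1, (16|19)=+1; (−1)^{3·1·9}·(-1)^1·(+1)^3 = +1.
v=2: v_2(a)=-4, v_2(b)=4; units ≡ 1, 7 (mod 8); ε·ε+αω+βω = 0·1+-4·0+4·0 ≡ 0  ⇒  (a,b)_2 = +1.
Ram(3857, 8790103) = {7, 29, 43, 53}; no ℚ_7-point on the conic.

[7, 29, 43, 53]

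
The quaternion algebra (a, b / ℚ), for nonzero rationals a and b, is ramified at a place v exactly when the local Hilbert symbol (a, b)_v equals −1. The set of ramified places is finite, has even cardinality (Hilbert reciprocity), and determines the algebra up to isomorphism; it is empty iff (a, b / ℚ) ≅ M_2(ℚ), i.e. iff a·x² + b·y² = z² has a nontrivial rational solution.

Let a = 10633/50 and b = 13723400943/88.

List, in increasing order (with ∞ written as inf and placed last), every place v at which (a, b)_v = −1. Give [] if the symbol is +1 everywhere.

Mod squares: a ≡ 434, b ≡ 11594. Check v ∈ {∞, 2, 3, 5, 7, 11, 17, 31}.
v=5: a=5^-2·(≡4), b=5^0·(≡1) mod 5; (4|5)=+1, (1|5)=+1; (−1)^{-2·0·2}·(+1)^0·(+1)^-2 = +1.
v=11: a=11^0·(≡3), b=11^-1·(≡4) mod 11; (3|11)=+1, (4|11)=+1; (−1)^{0·-1·5}·(+1)^-1·(+1)^0 = +1.
v=2: v_2(a)=-1, v_2(b)=-3; units ≡ 1, 5 (mod 8); ε·ε+αω+βω = 0·0+-1·1+-3·0 ≡ 1  ⇒  (a,b)_2 = -1.
v=17: a=17^0·(≡9), b=17^1·(≡8) mod 17; (9|17)=+1, (8|17)=+1; (−1)^{0·1·8}·(+1)^1·(+1)^0 = +1.
v=31: a=31^1·(≡5), b=31^1·(≡25) mod 31; (5|31)=+1, (25|31)=+1; (−1)^{1·1·15}·(+1)^1·(+1)^1 = -1.
v=∞: 434 > 0 and 11594 > 0  ⇒  (a,b)_∞ = +1.
v=7: a=7^3·(≡3), b=7^2·(≡4) mod 7; (3|7)=-1, (4|7)=+1; (−1)^{3·2·3}·(-1)^2·(+1)^3 = +1.
v=3: a=3^0·(≡2), b=3^12·(≡2) mod 3; (2|3)=-1, (2|3)=-1; (−1)^{0·12·1}·(-1)^12·(-1)^0 = +1.
(434, 11594 / ℚ) ramifies at {2, 31}: a division algebra.

[2, 31]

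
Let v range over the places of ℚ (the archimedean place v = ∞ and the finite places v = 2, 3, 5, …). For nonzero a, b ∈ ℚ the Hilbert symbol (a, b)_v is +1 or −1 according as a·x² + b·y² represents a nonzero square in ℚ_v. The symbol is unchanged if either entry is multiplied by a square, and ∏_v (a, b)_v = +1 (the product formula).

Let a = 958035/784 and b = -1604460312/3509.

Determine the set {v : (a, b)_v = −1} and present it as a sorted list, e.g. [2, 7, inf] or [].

[2, 5]

(a, b) ≡ (3315, -17342) mod (ℚ^×)²; places V = {2, 3, 5, 7, 11, 13, 17, 23, 29, ∞}.
(a,b)_7: α=-2, u≡4; β=2, v≡4 (mod 7); (4|7)=+1, (4|7)=+1; sign (−1)^0·+1^2·+1^-2 = +1.
(a,b)_29: α=0, u≡20; β=-1, v≡2 (mod 29); (20|29)=+1, (2|29)=-1; sign (−1)^0·+1^-1·-1^0 = +1.
(a,b)_5: α=1, u≡3; β=0, v≡2 (mod 5); (3|5)=-1, (2|5)=-1; sign (−1)^0·-1^0·-1^1 = -1.
(a,b)_2: α=-4, β=3; u≡3, v≡1 (mod 8); ε(u)ε(v)=1·0, αω(v)=-4·0, βω(u)=3·1; sum ≡ 1  ⇒  -1.
(a,b)_17: α=3, u≡4; β=0, v≡4 (mod 17); (4|17)=+1, (4|17)=+1; sign (−1)^0·+1^0·+1^3 = +1.
(a,b)_23: α=0, u≡8; β=1, v≡19 (mod 23); (8|23)=+1, (19|23)=-1; sign (−1)^0·+1^1·-1^0 = +1.
(a,b)_3: α=1, u≡1; β=4, v≡1 (mod 3); (1|3)=+1, (1|3)=+1; sign (−1)^0·+1^4·+1^1 = +1.
(a,b)_13: α=1, u≡6; β=3, v≡8 (mod 13); (6|13)=-1, (8|13)=-1; sign (−1)^0·-1^3·-1^1 = +1.
(a,b)_∞: sgn(3315)=+, sgn(-17342)=−, so +1.
(a,b)_11: α=0, u≡4; β=-2, v≡1 (mod 11); (4|11)=+1, (1|11)=+1; sign (−1)^0·+1^-2·+1^0 = +1.
|Ram(3315, -17342)| = 2, even; anisotropic at {2, 5}.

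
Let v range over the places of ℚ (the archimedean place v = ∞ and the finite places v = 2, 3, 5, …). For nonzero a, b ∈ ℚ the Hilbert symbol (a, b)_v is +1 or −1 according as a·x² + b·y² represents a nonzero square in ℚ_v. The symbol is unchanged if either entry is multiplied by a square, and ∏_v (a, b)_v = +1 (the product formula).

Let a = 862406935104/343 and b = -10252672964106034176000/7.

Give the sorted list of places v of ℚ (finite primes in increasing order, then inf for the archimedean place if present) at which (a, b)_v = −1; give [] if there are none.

(a, b) ≡ (3927, -2730) mod (ℚ^×)²; places V = {2, 3, 5, 7, 11, 13, 17, 29, ∞}.
(a,b)_5: α=0, u≡3; β=3, v≡1 (mod 5); (3|5)=-1, (1|5)=+1; sign (−1)^0·-1^3·+1^0 = -1.
(a,b)_29: α=2, u≡19; β=0, v≡28 (mod 29); (19|29)=-1, (28|29)=+1; sign (−1)^0·-1^0·+1^2 = +1.
(a,b)_11: α=1, u≡1; β=2, v≡5 (mod 11); (1|11)=+1, (5|11)=+1; sign (−1)^0·+1^2·+1^1 = +1.
(a,b)_2: α=6, β=13; u≡7, v≡3 (mod 8); ε(u)ε(v)=1·1, αω(v)=6·1, βω(u)=13·0; sum ≡ 1  ⇒  -1.
(a,b)_∞: sgn(3927)=+, sgn(-2730)=−, so +1.
(a,b)_13: α=4, u≡12; β=9, v≡6 (mod 13); (12|13)=+1, (6|13)=-1; sign (−1)^0·+1^9·-1^4 = +1.
(a,b)_3: α=1, u≡1; β=3, v≡2 (mod 3); (1|3)=+1, (2|3)=-1; sign (−1)^1·+1^3·-1^1 = +1.
(a,b)_17: α=1, u≡5; β=2, v≡11 (mod 17); (5|17)=-1, (11|17)=-1; sign (−1)^0·-1^2·-1^1 = -1.
(a,b)_7: α=-3, u≡1; β=-1, v≡1 (mod 7); (1|7)=+1, (1|7)=+1; sign (−1)^1·+1^-1·+1^-3 = -1.
Ram(3927, -2730) = {2, 5, 7, 17}; no ℚ_2-point on the conic.

[2, 5, 7, 17]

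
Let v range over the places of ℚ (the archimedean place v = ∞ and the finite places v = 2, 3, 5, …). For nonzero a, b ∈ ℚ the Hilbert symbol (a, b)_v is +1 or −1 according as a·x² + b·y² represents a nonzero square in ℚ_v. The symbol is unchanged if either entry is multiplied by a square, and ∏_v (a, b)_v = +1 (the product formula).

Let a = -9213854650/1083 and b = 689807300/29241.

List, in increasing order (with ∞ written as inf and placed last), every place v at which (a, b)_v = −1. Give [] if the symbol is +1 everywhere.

(a, b) ≡ (-462, 17) mod (ℚ^×)²; places V = {2, 3, 5, 7, 11, 13, 17, 19, ∞}.
(a,b)_3: α=-1, u≡2; β=-4, v≡2 (mod 3); (2|3)=-1, (2|3)=-1; sign (−1)^0·-1^-4·-1^-1 = -1.
(a,b)_13: α=2, u≡11; β=2, v≡3 (mod 13); (11|13)=-1, (3|13)=+1; sign (−1)^0·-1^2·+1^2 = +1.
(a,b)_2: α=1, β=2; u≡1, v≡1 (mod 8); ε(u)ε(v)=0·0, αω(v)=1·0, βω(u)=2·0; sum ≡ 0  ⇒  +1.
(a,b)_7: α=3, u≡4; β=4, v≡3 (mod 7); (4|7)=+1, (3|7)=-1; sign (−1)^0·+1^4·-1^3 = -1.
(a,b)_5: α=2, u≡3; β=2, v≡2 (mod 5); (3|5)=-1, (2|5)=-1; sign (−1)^0·-1^2·-1^2 = +1.
(a,b)_∞: sgn(-462)=−, sgn(17)=+, so +1.
(a,b)_11: α=1, u≡2; β=0, v≡2 (mod 11); (2|11)=-1, (2|11)=-1; sign (−1)^0·-1^0·-1^1 = -1.
(a,b)_17: α=2, u≡10; β=1, v≡8 (mod 17); (10|17)=-1, (8|17)=+1; sign (−1)^0·-1^1·+1^2 = -1.
(a,b)_19: α=-2, u≡10; β=-2, v≡9 (mod 19); (10|19)=-1, (9|19)=+1; sign (−1)^0·-1^-2·+1^-2 = +1.
Ram(-462, 17) = {3, 7, 11, 17}; no ℚ_3-point on the conic.

[3, 7, 11, 17]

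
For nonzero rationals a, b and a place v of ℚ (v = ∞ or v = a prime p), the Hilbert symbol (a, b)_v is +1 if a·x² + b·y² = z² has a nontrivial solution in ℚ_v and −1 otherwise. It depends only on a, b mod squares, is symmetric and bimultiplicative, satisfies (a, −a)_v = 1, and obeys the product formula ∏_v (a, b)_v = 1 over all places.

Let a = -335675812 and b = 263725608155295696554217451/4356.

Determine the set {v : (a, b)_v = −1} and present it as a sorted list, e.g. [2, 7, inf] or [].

(a, b) ≡ (-290377, 12486211) mod (ℚ^×)²; places V = {2, 3, 7, 11, 17, 19, 29, 31, 43, ∞}.
(a,b)_∞: sgn(-290377)=−, sgn(12486211)=+, so +1.
(a,b)_2: α=2, β=-2; u≡7, v≡3 (mod 8); ε(u)ε(v)=1·1, αω(v)=2·1, βω(u)=-2·0; sum ≡ 1  ⇒  -1.
(a,b)_3: α=0, u≡2; β=-2, v≡1 (mod 3); (2|3)=-1, (1|3)=+1; sign (−1)^0·-1^-2·+1^0 = +1.
(a,b)_11: α=0, u≡1; β=-2, v≡5 (mod 11); (1|11)=+1, (5|11)=+1; sign (−1)^0·+1^-2·+1^0 = +1.
(a,b)_43: α=0, u≡33; β=1, v≡11 (mod 43); (33|43)=-1, (11|43)=+1; sign (−1)^0·-1^1·+1^0 = -1.
(a,b)_29: α=1, u≡3; β=3, v≡7 (mod 29); (3|29)=-1, (7|29)=+1; sign (−1)^0·-1^3·+1^1 = -1.
(a,b)_31: α=1, u≡17; β=3, v≡23 (mod 31); (17|31)=-1, (23|31)=-1; sign (−1)^1·-1^3·-1^1 = -1.
(a,b)_19: α=1, u≡2; β=5, v≡9 (mod 19); (2|19)=-1, (9|19)=+1; sign (−1)^1·-1^5·+1^1 = +1.
(a,b)_7: α=0, u≡4; β=4, v≡3 (mod 7); (4|7)=+1, (3|7)=-1; sign (−1)^0·+1^4·-1^0 = +1.
(a,b)_17: α=3, u≡16; β=5, v≡8 (mod 17); (16|17)=+1, (8|17)=+1; sign (−1)^0·+1^5·+1^3 = +1.
(-290377, 12486211 / ℚ) ramifies at {2, 29, 31, 43}: a division algebra.

[2, 29, 31, 43]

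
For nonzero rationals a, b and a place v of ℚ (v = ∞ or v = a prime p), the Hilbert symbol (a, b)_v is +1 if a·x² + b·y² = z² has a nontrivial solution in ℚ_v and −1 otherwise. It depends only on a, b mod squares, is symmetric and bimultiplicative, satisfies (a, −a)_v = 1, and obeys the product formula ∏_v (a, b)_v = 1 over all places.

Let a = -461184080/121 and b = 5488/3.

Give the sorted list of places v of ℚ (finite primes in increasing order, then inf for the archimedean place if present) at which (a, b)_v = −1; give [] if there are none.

(a, b) ≡ (-5, 21) mod (ℚ^×)²; places V = {2, 3, 5, 7, 11, ∞}.
(a,b)_3: α=0, u≡1; β=-1, v≡1 (mod 3); (1|3)=+1, (1|3)=+1; sign (−1)^0·+1^-1·+1^0 = +1.
(a,b)_2: α=4, β=4; u≡3, v≡5 (mod 8); ε(u)ε(v)=1·0, αω(v)=4·1, βω(u)=4·1; sum ≡ 0  ⇒  +1.
(a,b)_5: α=1, u≡4; β=0, v≡1 (mod 5); (4|5)=+1, (1|5)=+1; sign (−1)^0·+1^0·+1^1 = +1.
(a,b)_11: α=-2, u≡6; β=0, v≡7 (mod 11); (6|11)=-1, (7|11)=-1; sign (−1)^0·-1^0·-1^-2 = +1.
(a,b)_∞: sgn(-5)=−, sgn(21)=+, so +1.
(a,b)_7: α=8, u≡2; β=3, v≡3 (mod 7); (2|7)=+1, (3|7)=-1; sign (−1)^0·+1^3·-1^8 = +1.
Every local symbol is +1, so the conic -5·x² + 21·y² = z² has ℚ_v-points for all v and hence a ℚ-point; (a, b / ℚ) ≅ M_2(ℚ).

[]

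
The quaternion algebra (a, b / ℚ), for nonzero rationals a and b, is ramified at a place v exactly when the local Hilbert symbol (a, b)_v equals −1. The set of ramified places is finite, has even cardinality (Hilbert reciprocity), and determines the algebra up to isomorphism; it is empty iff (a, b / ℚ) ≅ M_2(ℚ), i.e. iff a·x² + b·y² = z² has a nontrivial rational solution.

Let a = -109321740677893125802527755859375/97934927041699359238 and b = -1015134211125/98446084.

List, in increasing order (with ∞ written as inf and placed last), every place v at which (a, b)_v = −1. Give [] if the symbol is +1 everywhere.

[5, 11, 17, inf]

(a, b) ≡ (-5610, -5) mod (ℚ^×)²; places V = {2, 3, 5, 11, 17, 19, 23, 31, 41, 43, ∞}.
(a,b)_2: α=-1, β=-2; u≡3, v≡3 (mod 8); ε(u)ε(v)=1·1, αω(v)=-1·1, βω(u)=-2·1; sum ≡ 0  ⇒  +1.
(a,b)_3: α=11, u≡2; β=4, v≡1 (mod 3); (2|3)=-1, (1|3)=+1; sign (−1)^0·-1^4·+1^11 = +1.
(a,b)_5: α=9, u≡3; β=3, v≡4 (mod 5); (3|5)=-1, (4|5)=+1; sign (−1)^0·-1^3·+1^9 = -1.
(a,b)_41: α=-6, u≡22; β=-2, v≡5 (mod 41); (22|41)=-1, (5|41)=+1; sign (−1)^0·-1^-2·+1^-6 = +1.
(a,b)_11: α=-7, u≡2; β=-4, v≡7 (mod 11); (2|11)=-1, (7|11)=-1; sign (−1)^0·-1^-4·-1^-7 = -1.
(a,b)_31: α=4, u≡9; β=2, v≡11 (mod 31); (9|31)=+1, (11|31)=-1; sign (−1)^0·+1^2·-1^4 = +1.
(a,b)_43: α=2, u≡35; β=0, v≡4 (mod 43); (35|43)=+1, (4|43)=+1; sign (−1)^0·+1^0·+1^2 = +1.
(a,b)_19: α=4, u≡2; β=2, v≡15 (mod 19); (2|19)=-1, (15|19)=-1; sign (−1)^0·-1^2·-1^4 = +1.
(a,b)_17: α=5, u≡3; β=2, v≡7 (mod 17); (3|17)=-1, (7|17)=-1; sign (−1)^0·-1^2·-1^5 = -1.
(a,b)_23: α=-2, u≡18; β=0, v≡4 (mod 23); (18|23)=+1, (4|23)=+1; sign (−1)^0·+1^0·+1^-2 = +1.
(a,b)_∞: sgn(-5610)=−, sgn(-5)=−, so -1.
Ram(-5610, -5) = {5, 11, 17, ∞}; no ℚ_5-point on the conic.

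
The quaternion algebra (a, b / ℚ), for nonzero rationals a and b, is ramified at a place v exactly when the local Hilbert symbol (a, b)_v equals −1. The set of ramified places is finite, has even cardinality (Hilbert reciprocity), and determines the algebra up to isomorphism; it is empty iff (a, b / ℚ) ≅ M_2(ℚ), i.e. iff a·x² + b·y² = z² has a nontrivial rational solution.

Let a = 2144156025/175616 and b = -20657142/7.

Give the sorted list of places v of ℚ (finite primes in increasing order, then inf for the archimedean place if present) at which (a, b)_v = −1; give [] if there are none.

(a, b) ≡ (7854, -154) mod (ℚ^×)²; places V = {2, 3, 5, 7, 11, 17, 19, 23, ∞}.
(a,b)_11: α=1, u≡8; β=1, v≡6 (mod 11); (8|11)=-1, (6|11)=-1; sign (−1)^1·-1^1·-1^1 = -1.
(a,b)_3: α=1, u≡2; β=2, v≡2 (mod 3); (2|3)=-1, (2|3)=-1; sign (−1)^0·-1^2·-1^1 = -1.
(a,b)_23: α=2, u≡15; β=0, v≡21 (mod 23); (15|23)=-1, (21|23)=-1; sign (−1)^0·-1^0·-1^2 = +1.
(a,b)_2: α=-9, β=1; u≡7, v≡3 (mod 8); ε(u)ε(v)=1·1, αω(v)=-9·1, βω(u)=1·0; sum ≡ 0  ⇒  +1.
(a,b)_7: α=-3, u≡4; β=-1, v≡5 (mod 7); (4|7)=+1, (5|7)=-1; sign (−1)^1·+1^-1·-1^-3 = +1.
(a,b)_5: α=2, u≡1; β=0, v≡4 (mod 5); (1|5)=+1, (4|5)=+1; sign (−1)^0·+1^0·+1^2 = +1.
(a,b)_19: α=0, u≡17; β=2, v≡9 (mod 19); (17|19)=+1, (9|19)=+1; sign (−1)^0·+1^2·+1^0 = +1.
(a,b)_17: α=3, u≡3; β=2, v≡1 (mod 17); (3|17)=-1, (1|17)=+1; sign (−1)^0·-1^2·+1^3 = +1.
(a,b)_∞: sgn(7854)=+, sgn(-154)=−, so +1.
|Ram(7854, -154)| = 2, even; anisotropic at {3, 11}.

[3, 11]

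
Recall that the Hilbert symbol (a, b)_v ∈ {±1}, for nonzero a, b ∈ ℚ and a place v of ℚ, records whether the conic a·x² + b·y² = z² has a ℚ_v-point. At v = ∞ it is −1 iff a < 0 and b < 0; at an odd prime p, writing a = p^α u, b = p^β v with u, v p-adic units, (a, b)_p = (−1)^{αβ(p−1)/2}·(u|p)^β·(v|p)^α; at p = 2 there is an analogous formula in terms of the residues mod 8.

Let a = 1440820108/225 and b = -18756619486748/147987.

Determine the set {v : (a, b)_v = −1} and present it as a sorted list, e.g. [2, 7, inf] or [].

Mod squares: a ≡ 7351123, b ≡ -51457861. Check v ∈ {∞, 2, 3, 5, 7, 11, 13, 17, 23, 29, 31, 37}.
v=31: a=31^1·(≡2), b=31^1·(≡23) mod 31; (2|31)=+1, (23|31)=-1; (−1)^{1·1·15}·(+1)^1·(-1)^1 = +1.
v=29: a=29^1·(≡27), b=29^-1·(≡19) mod 29; (27|29)=-1, (19|29)=-1; (−1)^{1·-1·14}·(-1)^-1·(-1)^1 = +1.
v=11: a=11^0·(≡7), b=11^2·(≡2) mod 11; (7|11)=-1, (2|11)=-1; (−1)^{0·2·5}·(-1)^2·(-1)^0 = +1.
v=2: v_2(a)=2, v_2(b)=2; units ≡ 3, 3 (mod 8); ε·ε+αω+βω = 1·1+2·1+2·1 ≡ 1  ⇒  (a,b)_2 = -1.
v=37: a=37^1·(≡9), b=37^1·(≡30) mod 37; (9|37)=+1, (30|37)=+1; (−1)^{1·1·18}·(+1)^1·(+1)^1 = +1.
v=17: a=17^1·(≡3), b=17^3·(≡1) mod 17; (3|17)=-1, (1|17)=+1; (−1)^{1·3·8}·(-1)^3·(+1)^1 = -1.
v=23: a=23^0·(≡16), b=23^2·(≡8) mod 23; (16|23)=+1, (8|23)=+1; (−1)^{0·2·11}·(+1)^2·(+1)^0 = +1.
v=5: a=5^-2·(≡2), b=5^0·(≡1) mod 5; (2|5)=-1, (1|5)=+1; (−1)^{-2·0·2}·(-1)^0·(+1)^-2 = +1.
v=13: a=13^1·(≡9), b=13^1·(≡2) mod 13; (9|13)=+1, (2|13)=-1; (−1)^{1·1·6}·(+1)^1·(-1)^1 = -1.
v=3: a=3^-2·(≡1), b=3^-6·(≡2) mod 3; (1|3)=+1, (2|3)=-1; (−1)^{-2·-6·1}·(+1)^-6·(-1)^-2 = +1.
v=∞: 7351123 > 0 and -51457861 < 0  ⇒  (a,b)_∞ = +1.
v=7: a=7^2·(≡5), b=7^-1·(≡4) mod 7; (5|7)=-1, (4|7)=+1; (−1)^{2·-1·3}·(-1)^-1·(+1)^2 = -1.
|Ram(7351123, -51457861)| = 4, even; anisotropic at {2, 7, 13, 17}.

[2, 7, 13, 17]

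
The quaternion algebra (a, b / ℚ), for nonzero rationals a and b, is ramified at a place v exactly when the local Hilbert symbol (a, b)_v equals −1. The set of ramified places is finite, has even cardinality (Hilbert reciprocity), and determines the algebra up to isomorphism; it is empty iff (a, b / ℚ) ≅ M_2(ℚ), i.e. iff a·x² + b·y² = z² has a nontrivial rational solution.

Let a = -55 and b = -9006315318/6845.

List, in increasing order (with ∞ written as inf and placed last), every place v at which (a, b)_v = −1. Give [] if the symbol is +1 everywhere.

[3, 5, 11, inf]

Mod squares: a ≡ -55, b ≡ -510510. Check v ∈ {∞, 2, 3, 5, 7, 11, 13, 17, 37}.
v=2: v_2(a)=0, v_2(b)=1; units ≡ 1, 1 (mod 8); ε·ε+αω+βω = 0·0+0·0+1·0 ≡ 0  ⇒  (a,b)_2 = +1.
v=11: a=11^1·(≡6), b=11^3·(≡2) mod 11; (6|11)=-1, (2|11)=-1; (−1)^{1·3·5}·(-1)^3·(-1)^1 = -1.
v=5: a=5^1·(≡4), b=5^-1·(≡3) mod 5; (4|5)=+1, (3|5)=-1; (−1)^{1·-1·2}·(+1)^-1·(-1)^1 = -1.
v=13: a=13^0·(≡10), b=13^1·(≡10) mod 13; (10|13)=+1, (10|13)=+1; (−1)^{0·1·6}·(+1)^1·(+1)^0 = +1.
v=37: a=37^0·(≡19), b=37^-2·(≡11) mod 37; (19|37)=-1, (11|37)=+1; (−1)^{0·-2·18}·(-1)^-2·(+1)^0 = +1.
v=17: a=17^0·(≡13), b=17^1·(≡8) mod 17; (13|17)=+1, (8|17)=+1; (−1)^{0·1·8}·(+1)^1·(+1)^0 = +1.
v=7: a=7^0·(≡1), b=7^1·(≡3) mod 7; (1|7)=+1, (3|7)=-1; (−1)^{0·1·3}·(+1)^1·(-1)^0 = +1.
v=3: a=3^0·(≡2), b=3^7·(≡2) mod 3; (2|3)=-1, (2|3)=-1; (−1)^{0·7·1}·(-1)^7·(-1)^0 = -1.
v=∞: -55 < 0 and -510510 < 0  ⇒  (a,b)_∞ = -1.
(-55, -510510 / ℚ) ramifies at {3, 5, 11, ∞}: a division algebra.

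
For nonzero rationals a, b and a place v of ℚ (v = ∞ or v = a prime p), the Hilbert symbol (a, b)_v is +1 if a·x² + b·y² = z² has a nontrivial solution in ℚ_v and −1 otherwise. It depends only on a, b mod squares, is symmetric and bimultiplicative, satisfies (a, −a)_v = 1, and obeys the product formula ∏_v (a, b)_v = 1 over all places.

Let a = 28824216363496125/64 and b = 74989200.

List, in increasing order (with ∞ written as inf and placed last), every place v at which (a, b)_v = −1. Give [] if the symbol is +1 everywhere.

[3, 5, 13, 23]

Mod squares: a ≡ 5, b ≡ 187473. Check v ∈ {∞, 2, 3, 5, 11, 13, 19, 23}.
v=2: v_2(a)=-6, v_2(b)=4; units ≡ 5, 1 (mod 8); ε·ε+αω+βω = 0·0+-6·0+4·1 ≡ 0  ⇒  (a,b)_2 = +1.
v=13: a=13^2·(≡5), b=13^1·(≡1) mod 13; (5|13)=-1, (1|13)=+1; (−1)^{2·1·6}·(-1)^1·(+1)^2 = -1.
v=3: a=3^10·(≡2), b=3^1·(≡1) mod 3; (2|3)=-1, (1|3)=+1; (−1)^{10·1·1}·(-1)^1·(+1)^10 = -1.
v=∞: 5 > 0 and 187473 > 0  ⇒  (a,b)_∞ = +1.
v=5: a=5^3·(≡1), b=5^2·(≡3) mod 5; (1|5)=+1, (3|5)=-1; (−1)^{3·2·2}·(+1)^2·(-1)^3 = -1.
v=11: a=11^2·(≡5), b=11^1·(≡5) mod 11; (5|11)=+1, (5|11)=+1; (−1)^{2·1·5}·(+1)^1·(+1)^2 = +1.
v=23: a=23^2·(≡17), b=23^1·(≡12) mod 23; (17|23)=-1, (12|23)=+1; (−1)^{2·1·11}·(-1)^1·(+1)^2 = -1.
v=19: a=19^2·(≡11), b=19^1·(≡6) mod 19; (11|19)=+1, (6|19)=+1; (−1)^{2·1·9}·(+1)^1·(+1)^2 = +1.
|Ram(5, 187473)| = 4, even; anisotropic at {3, 5, 13, 23}.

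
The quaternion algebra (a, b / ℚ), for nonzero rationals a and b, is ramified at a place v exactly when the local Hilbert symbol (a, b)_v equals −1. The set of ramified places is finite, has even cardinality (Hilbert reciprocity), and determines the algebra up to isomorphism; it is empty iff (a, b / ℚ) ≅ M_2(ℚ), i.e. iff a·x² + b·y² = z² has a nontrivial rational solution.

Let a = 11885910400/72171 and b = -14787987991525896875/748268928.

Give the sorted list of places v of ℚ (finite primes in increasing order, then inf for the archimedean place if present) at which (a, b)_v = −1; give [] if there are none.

[7, 17]

(a, b) ≡ (34034, -770) mod (ℚ^×)²; places V = {2, 3, 5, 7, 11, 13, 17, ∞}.
(a,b)_5: α=2, u≡1; β=5, v≡1 (mod 5); (1|5)=+1, (1|5)=+1; sign (−1)^0·+1^5·+1^2 = +1.
(a,b)_2: α=7, β=-7; u≡1, v≡7 (mod 8); ε(u)ε(v)=0·1, αω(v)=7·0, βω(u)=-7·0; sum ≡ 0  ⇒  +1.
(a,b)_3: α=-8, u≡2; β=-12, v≡1 (mod 3); (2|3)=-1, (1|3)=+1; sign (−1)^0·-1^-12·+1^-8 = +1.
(a,b)_7: α=5, u≡4; β=13, v≡1 (mod 7); (4|7)=+1, (1|7)=+1; sign (−1)^1·+1^13·+1^5 = -1.
(a,b)_11: α=-1, u≡9; β=-1, v≡8 (mod 11); (9|11)=+1, (8|11)=-1; sign (−1)^1·+1^-1·-1^-1 = +1.
(a,b)_13: α=1, u≡11; β=2, v≡3 (mod 13); (11|13)=-1, (3|13)=+1; sign (−1)^0·-1^2·+1^1 = +1.
(a,b)_∞: sgn(34034)=+, sgn(-770)=−, so +1.
(a,b)_17: α=1, u≡16; β=2, v≡10 (mod 17); (16|17)=+1, (10|17)=-1; sign (−1)^0·+1^2·-1^1 = -1.
|Ram(34034, -770)| = 2, even; anisotropic at {7, 17}.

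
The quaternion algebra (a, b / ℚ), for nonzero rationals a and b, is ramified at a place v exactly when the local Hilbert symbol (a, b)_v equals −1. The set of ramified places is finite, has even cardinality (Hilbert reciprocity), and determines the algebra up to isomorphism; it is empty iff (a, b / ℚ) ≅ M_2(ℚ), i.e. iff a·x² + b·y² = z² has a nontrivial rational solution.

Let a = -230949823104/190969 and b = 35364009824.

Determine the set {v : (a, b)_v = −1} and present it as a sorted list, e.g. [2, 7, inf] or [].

Mod squares: a ≡ -26, b ≡ 374. Check v ∈ {∞, 2, 3, 7, 11, 13, 17, 19, 23}.
v=13: a=13^1·(≡8), b=13^2·(≡9) mod 13; (8|13)=-1, (9|13)=+1; (−1)^{1·2·6}·(-1)^2·(+1)^1 = +1.
v=7: a=7^2·(≡2), b=7^0·(≡3) mod 7; (2|7)=+1, (3|7)=-1; (−1)^{2·0·3}·(+1)^0·(-1)^2 = +1.
v=11: a=11^2·(≡2), b=11^3·(≡5) mod 11; (2|11)=-1, (5|11)=+1; (−1)^{2·3·5}·(-1)^3·(+1)^2 = -1.
v=23: a=23^-2·(≡22), b=23^0·(≡12) mod 23; (22|23)=-1, (12|23)=+1; (−1)^{-2·0·11}·(-1)^0·(+1)^-2 = +1.
v=3: a=3^4·(≡1), b=3^0·(≡2) mod 3; (1|3)=+1, (2|3)=-1; (−1)^{4·0·1}·(+1)^0·(-1)^4 = +1.
v=2: v_2(a)=7, v_2(b)=5; units ≡ 3, 3 (mod 8); ε·ε+αω+βω = 1·1+7·1+5·1 ≡ 1  ⇒  (a,b)_2 = -1.
v=17: a=17^2·(≡4), b=17^3·(≡10) mod 17; (4|17)=+1, (10|17)=-1; (−1)^{2·3·8}·(+1)^3·(-1)^2 = +1.
v=19: a=19^-2·(≡10), b=19^0·(≡18) mod 19; (10|19)=-1, (18|19)=-1; (−1)^{-2·0·9}·(-1)^0·(-1)^-2 = +1.
v=∞: -26 < 0 and 374 > 0  ⇒  (a,b)_∞ = +1.
Ram(-26, 374) = {2, 11}; no ℚ_2-point on the conic.

[2, 11]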